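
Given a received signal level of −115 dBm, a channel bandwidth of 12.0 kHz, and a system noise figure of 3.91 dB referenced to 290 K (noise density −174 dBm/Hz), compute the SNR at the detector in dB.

Noise floor: N = −174 + 10 log₁₀(B) + NF
10 log₁₀(1.20×10⁴) = 40.79 dB
N = −174 + 40.79 + 3.91 = −129.30 dBm
SNR = P_sig − N = −115 − (−129.30) = 14.30 dB → 14.3 dB

14.3 dB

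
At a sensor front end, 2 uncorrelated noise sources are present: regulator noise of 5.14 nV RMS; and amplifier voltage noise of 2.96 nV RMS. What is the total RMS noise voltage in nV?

5.93 nV

Uncorrelated sources add in power (mean-square): V_tot = √(ΣV_i²)
V_tot = √[(5.14×10⁻⁹)² + (2.96×10⁻⁹)²] = 5.93×10⁻⁹ V = 5.93 nV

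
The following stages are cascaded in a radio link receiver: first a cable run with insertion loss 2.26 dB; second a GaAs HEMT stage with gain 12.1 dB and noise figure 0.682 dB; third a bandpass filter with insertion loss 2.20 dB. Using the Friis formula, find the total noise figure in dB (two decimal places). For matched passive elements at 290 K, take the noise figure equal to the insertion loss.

Convert to linear (a loss of L dB is a gain of −L dB): F_i = 10^(NF_i/10), G_i = 10^(G_i,dB/10)
  Stage 1: F_1 = 10^(2.26/10) = 1.683, G_1 = 10^(−2.26/10) = 0.5943
  Stage 2: F_2 = 10^(0.682/10) = 1.170, G_2 = 10^(12.1/10) = 16.22
  Stage 3: F_3 = 10^(2.20/10) = 1.660, G_3 = 10^(−2.20/10) = 0.6026
Friis cascade:
  F = 1.683 + (1.170 − 1)/0.5943 + (1.660 − 1)/9.638 = 2.037
NF = 10 log₁₀(2.037) = 3.09 dB

3.09 dB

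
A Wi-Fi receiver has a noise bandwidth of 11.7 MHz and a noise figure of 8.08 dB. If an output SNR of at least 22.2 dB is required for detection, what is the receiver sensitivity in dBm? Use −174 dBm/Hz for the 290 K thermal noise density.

Sensitivity = −174 + 10 log₁₀(B) + NF + SNR_min
= −174 + 70.68 + 8.08 + 22.2
= −73.04 dBm → −73.0 dBm

−73.0 dBm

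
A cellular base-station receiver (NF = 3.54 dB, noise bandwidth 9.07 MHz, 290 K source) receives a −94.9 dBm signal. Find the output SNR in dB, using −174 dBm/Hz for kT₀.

6.0 dB

Noise floor: N = −174 + 10 log₁₀(B) + NF
10 log₁₀(9.07×10⁶) = 69.58 dB
N = −174 + 69.58 + 3.54 = −100.88 dBm
SNR = P_sig − N = −94.9 − (−100.88) = 5.98 dB → 6.0 dB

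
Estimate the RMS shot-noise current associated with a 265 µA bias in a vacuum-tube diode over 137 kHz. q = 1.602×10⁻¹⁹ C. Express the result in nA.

I_n = √(2qI·B)
2qI·B = 2 × 1.602×10⁻¹⁹ × 2.65×10⁻⁴ × 1.37×10⁵ = 1.16×10⁻¹⁷ A²
I_n = √(1.16×10⁻¹⁷) = 3.41×10⁻⁹ A = 3.41 nA

3.41 nA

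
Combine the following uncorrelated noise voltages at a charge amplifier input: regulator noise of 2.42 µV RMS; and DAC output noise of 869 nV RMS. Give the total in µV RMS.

2.57 µV

Uncorrelated sources add in power (mean-square): V_tot = √(ΣV_i²)
V_tot = √[(2.42×10⁻⁶)² + (8.69×10⁻⁷)²] = 2.57×10⁻⁶ V = 2.57 µV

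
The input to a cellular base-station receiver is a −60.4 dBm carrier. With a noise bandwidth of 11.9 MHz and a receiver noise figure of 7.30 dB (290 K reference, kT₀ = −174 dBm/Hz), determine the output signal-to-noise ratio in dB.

Noise floor: N = −174 + 10 log₁₀(B) + NF
10 log₁₀(1.19×10⁷) = 70.76 dB
N = −174 + 70.76 + 7.30 = −95.94 dBm
SNR = P_sig − N = −60.4 − (−95.94) = 35.54 dB → 35.5 dB

35.5 dB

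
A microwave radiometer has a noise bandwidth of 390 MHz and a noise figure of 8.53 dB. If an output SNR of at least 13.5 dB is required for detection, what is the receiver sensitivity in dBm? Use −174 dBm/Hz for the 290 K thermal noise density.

Sensitivity = −174 + 10 log₁₀(B) + NF + SNR_min
= −174 + 85.91 + 8.53 + 13.5
= −66.06 dBm → −66.1 dBm

−66.1 dBm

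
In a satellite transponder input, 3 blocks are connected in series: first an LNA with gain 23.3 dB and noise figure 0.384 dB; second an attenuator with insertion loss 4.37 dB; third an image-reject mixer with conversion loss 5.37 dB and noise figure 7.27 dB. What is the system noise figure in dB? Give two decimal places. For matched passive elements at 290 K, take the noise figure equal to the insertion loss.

0.63 dB

Convert to linear (a loss of L dB is a gain of −L dB): F_i = 10^(NF_i/10), G_i = 10^(G_i,dB/10)
  Stage 1: F_1 = 10^(0.384/10) = 1.092, G_1 = 10^(23.3/10) = 213.8
  Stage 2: F_2 = 10^(4.37/10) = 2.735, G_2 = 10^(−4.37/10) = 0.3656
  Stage 3: F_3 = 10^(7.27/10) = 5.333, G_3 = 10^(−5.37/10) = 0.2904
Friis cascade:
  F = 1.092 + (2.735 − 1)/213.8 + (5.333 − 1)/78.16 = 1.156
NF = 10 log₁₀(1.156) = 0.63 dB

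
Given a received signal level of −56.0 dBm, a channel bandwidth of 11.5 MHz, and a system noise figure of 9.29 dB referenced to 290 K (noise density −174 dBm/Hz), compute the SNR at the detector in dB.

Noise floor: N = −174 + 10 log₁₀(B) + NF
10 log₁₀(1.15×10⁷) = 70.61 dB
N = −174 + 70.61 + 9.29 = −94.10 dBm
SNR = P_sig − N = −56.0 − (−94.10) = 38.10 dB → 38.1 dB

38.1 dB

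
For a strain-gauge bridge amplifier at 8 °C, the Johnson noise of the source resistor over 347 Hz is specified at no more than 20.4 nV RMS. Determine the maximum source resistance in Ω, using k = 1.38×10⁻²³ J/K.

77.3 Ω

T = 8 °C + 273.15 = 281.15 K
Johnson–Nyquist: V_n = √(4kTRB) ⇒ R = V_n² / (4kTB)
4kTB = 4 × 1.38×10⁻²³ × 281.15 × 3.47×10² = 5.39×10⁻¹⁸
R = (2.04×10⁻⁸)² / 5.39×10⁻¹⁸ = 7.73×10¹ Ω = 77.3 Ω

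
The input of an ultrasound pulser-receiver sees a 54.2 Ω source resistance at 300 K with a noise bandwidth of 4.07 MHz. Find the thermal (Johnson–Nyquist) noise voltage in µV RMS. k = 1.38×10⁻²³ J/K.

1.91 µV

V_n = √(4kTRB)
4kTRB = 4 × 1.38×10⁻²³ × 300 × 5.42×10¹ × 4.07×10⁶ = 3.65×10⁻¹² V²
V_n = √(3.65×10⁻¹²) = 1.91×10⁻⁶ V = 1.91 µV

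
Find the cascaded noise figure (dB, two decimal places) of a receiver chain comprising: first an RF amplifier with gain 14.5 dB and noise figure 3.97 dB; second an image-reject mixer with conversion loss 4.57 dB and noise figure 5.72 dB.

4.14 dB

Convert to linear (a loss of L dB is a gain of −L dB): F_i = 10^(NF_i/10), G_i = 10^(G_i,dB/10)
  Stage 1: F_1 = 10^(3.97/10) = 2.495, G_1 = 10^(14.5/10) = 28.18
  Stage 2: F_2 = 10^(5.72/10) = 3.733, G_2 = 10^(−4.57/10) = 0.3491
Friis cascade:
  F = 2.495 + (3.733 − 1)/28.18 = 2.592
NF = 10 log₁₀(2.592) = 4.14 dB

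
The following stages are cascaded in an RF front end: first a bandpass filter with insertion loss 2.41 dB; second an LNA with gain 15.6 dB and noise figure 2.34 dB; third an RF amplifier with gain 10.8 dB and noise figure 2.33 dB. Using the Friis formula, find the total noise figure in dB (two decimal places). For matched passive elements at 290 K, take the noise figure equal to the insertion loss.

Convert to linear (a loss of L dB is a gain of −L dB): F_i = 10^(NF_i/10), G_i = 10^(G_i,dB/10)
  Stage 1: F_1 = 10^(2.41/10) = 1.742, G_1 = 10^(−2.41/10) = 0.5741
  Stage 2: F_2 = 10^(2.34/10) = 1.714, G_2 = 10^(15.6/10) = 36.31
  Stage 3: F_3 = 10^(2.33/10) = 1.710, G_3 = 10^(10.8/10) = 12.02
Friis cascade:
  F = 1.742 + (1.714 − 1)/0.5741 + (1.710 − 1)/20.84 = 3.019
NF = 10 log₁₀(3.019) = 4.80 dB

4.80 dB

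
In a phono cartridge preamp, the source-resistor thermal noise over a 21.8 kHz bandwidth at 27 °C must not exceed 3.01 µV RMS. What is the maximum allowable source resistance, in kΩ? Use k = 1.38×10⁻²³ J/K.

25.1 kΩ

T = 27 °C + 273.15 = 300.15 K
Johnson–Nyquist: V_n = √(4kTRB) ⇒ R = V_n² / (4kTB)
4kTB = 4 × 1.38×10⁻²³ × 300.15 × 2.18×10⁴ = 3.61×10⁻¹⁶
R = (3.01×10⁻⁶)² / 3.61×10⁻¹⁶ = 2.51×10⁴ Ω = 25.1 kΩ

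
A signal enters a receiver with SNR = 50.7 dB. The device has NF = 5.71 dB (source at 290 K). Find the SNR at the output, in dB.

44.99 dB

By definition F = SNR_in/SNR_out, so in dB: SNR_out = SNR_in − NF
SNR_out = 50.7 − 5.71 = 44.99 dB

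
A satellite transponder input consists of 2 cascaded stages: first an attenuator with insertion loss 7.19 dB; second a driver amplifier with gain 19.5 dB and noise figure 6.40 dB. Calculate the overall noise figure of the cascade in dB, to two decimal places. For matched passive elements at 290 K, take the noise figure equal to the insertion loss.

Convert to linear (a loss of L dB is a gain of −L dB): F_i = 10^(NF_i/10), G_i = 10^(G_i,dB/10)
  Stage 1: F_1 = 10^(7.19/10) = 5.236, G_1 = 10^(−7.19/10) = 0.1910
  Stage 2: F_2 = 10^(6.40/10) = 4.365, G_2 = 10^(19.5/10) = 89.13
Friis cascade:
  F = 5.236 + (4.365 − 1)/0.1910 = 22.86
NF = 10 log₁₀(22.86) = 13.59 dB

13.59 dB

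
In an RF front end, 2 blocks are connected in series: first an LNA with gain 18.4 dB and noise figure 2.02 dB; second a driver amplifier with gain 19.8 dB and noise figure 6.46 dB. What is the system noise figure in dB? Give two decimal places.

2.15 dB

Convert to linear (a loss of L dB is a gain of −L dB): F_i = 10^(NF_i/10), G_i = 10^(G_i,dB/10)
  Stage 1: F_1 = 10^(2.02/10) = 1.592, G_1 = 10^(18.4/10) = 69.18
  Stage 2: F_2 = 10^(6.46/10) = 4.426, G_2 = 10^(19.8/10) = 95.50
Friis cascade:
  F = 1.592 + (4.426 − 1)/69.18 = 1.642
NF = 10 log₁₀(1.642) = 2.15 dB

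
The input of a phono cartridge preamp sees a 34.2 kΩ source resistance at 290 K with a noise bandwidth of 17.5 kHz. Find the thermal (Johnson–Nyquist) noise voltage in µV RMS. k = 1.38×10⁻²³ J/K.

3.10 µV

V_n = √(4kTRB)
4kTRB = 4 × 1.38×10⁻²³ × 290 × 3.42×10⁴ × 1.75×10⁴ = 9.58×10⁻¹² V²
V_n = √(9.58×10⁻¹²) = 3.10×10⁻⁶ V = 3.10 µV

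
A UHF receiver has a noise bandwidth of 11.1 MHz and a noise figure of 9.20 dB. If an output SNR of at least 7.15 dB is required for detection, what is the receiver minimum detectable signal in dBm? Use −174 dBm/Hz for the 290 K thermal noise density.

−87.2 dBm

Sensitivity = −174 + 10 log₁₀(B) + NF + SNR_min
= −174 + 70.45 + 9.20 + 7.15
= −87.20 dBm → −87.2 dBm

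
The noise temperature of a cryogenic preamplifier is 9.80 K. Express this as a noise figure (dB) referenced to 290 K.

0.144 dB

F = 1 + T_e/T₀ = 1 + 9.80/290 = 1.03379
NF = 10 log₁₀(1.03379) = 0.144 dB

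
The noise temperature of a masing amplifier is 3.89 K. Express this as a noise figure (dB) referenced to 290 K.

F = 1 + T_e/T₀ = 1 + 3.89/290 = 1.01341
NF = 10 log₁₀(1.01341) = 0.058 dB

0.058 dB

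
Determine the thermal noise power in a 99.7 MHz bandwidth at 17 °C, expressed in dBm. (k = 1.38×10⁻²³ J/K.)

T = 17 °C + 273.15 = 290.15 K
P_n = kTB = 1.38×10⁻²³ × 290.15 × 9.97×10⁷ = 3.99×10⁻¹³ W
In dBm: 10 log₁₀(3.99×10⁻¹³ / 10⁻³) = −94.0 dBm

−94.0 dBm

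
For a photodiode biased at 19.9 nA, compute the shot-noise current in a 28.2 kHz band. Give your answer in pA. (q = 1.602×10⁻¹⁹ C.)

I_n = √(2qI·B)
2qI·B = 2 × 1.602×10⁻¹⁹ × 1.99×10⁻⁸ × 2.82×10⁴ = 1.80×10⁻²² A²
I_n = √(1.80×10⁻²²) = 1.34×10⁻¹¹ A = 13.4 pA

13.4 pA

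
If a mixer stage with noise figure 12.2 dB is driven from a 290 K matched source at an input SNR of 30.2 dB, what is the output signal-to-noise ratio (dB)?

By definition F = SNR_in/SNR_out, so in dB: SNR_out = SNR_in − NF
SNR_out = 30.2 − 12.2 = 18.0 dB

18.0 dB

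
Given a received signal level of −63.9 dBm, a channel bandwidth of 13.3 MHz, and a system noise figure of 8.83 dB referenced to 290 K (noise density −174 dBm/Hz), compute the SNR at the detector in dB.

Noise floor: N = −174 + 10 log₁₀(B) + NF
10 log₁₀(1.33×10⁷) = 71.24 dB
N = −174 + 71.24 + 8.83 = −93.93 dBm
SNR = P_sig − N = −63.9 − (−93.93) = 30.03 dB → 30.0 dB

30.0 dB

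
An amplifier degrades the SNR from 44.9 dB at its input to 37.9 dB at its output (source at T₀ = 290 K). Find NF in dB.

7.0 dB

NF (dB) = SNR_in(dB) − SNR_out(dB) when the source is at T₀
NF = 44.9 − 37.9 = 7.0 dB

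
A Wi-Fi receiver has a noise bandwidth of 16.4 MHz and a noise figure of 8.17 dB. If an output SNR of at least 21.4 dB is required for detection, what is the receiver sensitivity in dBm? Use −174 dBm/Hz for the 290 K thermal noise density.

Sensitivity = −174 + 10 log₁₀(B) + NF + SNR_min
= −174 + 72.15 + 8.17 + 21.4
= −72.28 dBm → −72.3 dBm

−72.3 dBm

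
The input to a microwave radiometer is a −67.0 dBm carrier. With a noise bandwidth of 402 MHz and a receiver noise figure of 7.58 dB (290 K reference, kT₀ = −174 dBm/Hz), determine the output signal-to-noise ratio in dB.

Noise floor: N = −174 + 10 log₁₀(B) + NF
10 log₁₀(4.02×10⁸) = 86.04 dB
N = −174 + 86.04 + 7.58 = −80.38 dBm
SNR = P_sig − N = −67.0 − (−80.38) = 13.38 dB → 13.4 dB

13.4 dB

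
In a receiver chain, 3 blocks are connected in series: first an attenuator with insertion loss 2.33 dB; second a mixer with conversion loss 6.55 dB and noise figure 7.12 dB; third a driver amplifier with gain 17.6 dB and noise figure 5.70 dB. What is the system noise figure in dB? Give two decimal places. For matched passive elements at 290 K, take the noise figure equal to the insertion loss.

14.74 dB

Convert to linear (a loss of L dB is a gain of −L dB): F_i = 10^(NF_i/10), G_i = 10^(G_i,dB/10)
  Stage 1: F_1 = 10^(2.33/10) = 1.710, G_1 = 10^(−2.33/10) = 0.5848
  Stage 2: F_2 = 10^(7.12/10) = 5.152, G_2 = 10^(−6.55/10) = 0.2213
  Stage 3: F_3 = 10^(5.70/10) = 3.715, G_3 = 10^(17.6/10) = 57.54
Friis cascade:
  F = 1.710 + (5.152 − 1)/0.5848 + (3.715 − 1)/0.1294 = 29.79
NF = 10 log₁₀(29.79) = 14.74 dB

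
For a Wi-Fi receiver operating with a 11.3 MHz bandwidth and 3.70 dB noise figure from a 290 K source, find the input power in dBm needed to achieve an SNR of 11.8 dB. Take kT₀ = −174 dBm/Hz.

−88.0 dBm

Sensitivity = −174 + 10 log₁₀(B) + NF + SNR_min
= −174 + 70.53 + 3.70 + 11.8
= −87.97 dBm → −88.0 dBm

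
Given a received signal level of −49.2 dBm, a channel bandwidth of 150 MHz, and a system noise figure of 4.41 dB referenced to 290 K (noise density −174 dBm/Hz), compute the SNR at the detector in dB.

38.6 dB

Noise floor: N = −174 + 10 log₁₀(B) + NF
10 log₁₀(1.50×10⁸) = 81.76 dB
N = −174 + 81.76 + 4.41 = −87.83 dBm
SNR = P_sig − N = −49.2 − (−87.83) = 38.63 dB → 38.6 dB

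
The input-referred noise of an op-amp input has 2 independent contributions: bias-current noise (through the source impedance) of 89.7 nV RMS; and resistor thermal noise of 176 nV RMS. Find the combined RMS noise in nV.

Uncorrelated sources add in power (mean-square): V_tot = √(ΣV_i²)
V_tot = √[(8.97×10⁻⁸)² + (1.76×10⁻⁷)²] = 1.98×10⁻⁷ V = 198 nV

198 nV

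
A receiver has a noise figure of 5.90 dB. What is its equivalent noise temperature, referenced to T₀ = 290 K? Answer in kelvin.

F = 10^(5.90/10) = 3.89045
T_e = (F − 1)·T₀ = (3.89045 − 1) × 290 = 838 K

838 K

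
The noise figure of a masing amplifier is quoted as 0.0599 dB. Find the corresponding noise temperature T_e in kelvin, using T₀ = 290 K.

F = 10^(0.0599/10) = 1.01389
T_e = (F − 1)·T₀ = (1.01389 − 1) × 290 = 4.03 K

4.03 K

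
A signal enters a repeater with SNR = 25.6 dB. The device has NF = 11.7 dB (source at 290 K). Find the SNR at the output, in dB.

13.9 dB

By definition F = SNR_in/SNR_out, so in dB: SNR_out = SNR_in − NF
SNR_out = 25.6 − 11.7 = 13.9 dB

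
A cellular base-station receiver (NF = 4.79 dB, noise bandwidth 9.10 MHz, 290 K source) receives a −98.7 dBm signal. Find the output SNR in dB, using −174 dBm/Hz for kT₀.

Noise floor: N = −174 + 10 log₁₀(B) + NF
10 log₁₀(9.10×10⁶) = 69.59 dB
N = −174 + 69.59 + 4.79 = −99.62 dBm
SNR = P_sig − N = −98.7 − (−99.62) = 0.92 dB → 0.9 dB

0.9 dB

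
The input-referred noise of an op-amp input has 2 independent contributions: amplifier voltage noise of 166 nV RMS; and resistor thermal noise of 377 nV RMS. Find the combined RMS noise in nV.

412 nV

Uncorrelated sources add in power (mean-square): V_tot = √(ΣV_i²)
V_tot = √[(1.66×10⁻⁷)² + (3.77×10⁻⁷)²] = 4.12×10⁻⁷ V = 412 nV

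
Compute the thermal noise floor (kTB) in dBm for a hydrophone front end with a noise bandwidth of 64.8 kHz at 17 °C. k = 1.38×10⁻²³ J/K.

−125.9 dBm

T = 17 °C + 273.15 = 290.15 K
P_n = kTB = 1.38×10⁻²³ × 290.15 × 6.48×10⁴ = 2.59×10⁻¹⁶ W
In dBm: 10 log₁₀(2.59×10⁻¹⁶ / 10⁻³) = −125.9 dBm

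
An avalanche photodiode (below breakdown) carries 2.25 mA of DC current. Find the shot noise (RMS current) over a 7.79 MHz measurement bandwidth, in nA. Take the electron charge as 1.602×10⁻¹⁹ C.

74.9 nA

I_n = √(2qI·B)
2qI·B = 2 × 1.602×10⁻¹⁹ × 2.25×10⁻³ × 7.79×10⁶ = 5.62×10⁻¹⁵ A²
I_n = √(5.62×10⁻¹⁵) = 7.49×10⁻⁸ A = 74.9 nA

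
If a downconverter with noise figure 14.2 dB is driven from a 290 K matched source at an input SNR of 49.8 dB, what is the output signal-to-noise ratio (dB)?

35.6 dB

By definition F = SNR_in/SNR_out, so in dB: SNR_out = SNR_in − NF
SNR_out = 49.8 − 14.2 = 35.6 dB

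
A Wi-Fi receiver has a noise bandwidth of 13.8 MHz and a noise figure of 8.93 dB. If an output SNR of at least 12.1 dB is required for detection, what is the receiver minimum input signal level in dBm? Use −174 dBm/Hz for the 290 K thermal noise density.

−81.6 dBm

Sensitivity = −174 + 10 log₁₀(B) + NF + SNR_min
= −174 + 71.4 + 8.93 + 12.1
= −81.57 dBm → −81.6 dBm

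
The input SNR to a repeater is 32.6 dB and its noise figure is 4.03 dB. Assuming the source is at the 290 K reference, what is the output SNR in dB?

28.57 dB

By definition F = SNR_in/SNR_out, so in dB: SNR_out = SNR_in − NF
SNR_out = 32.6 − 4.03 = 28.57 dB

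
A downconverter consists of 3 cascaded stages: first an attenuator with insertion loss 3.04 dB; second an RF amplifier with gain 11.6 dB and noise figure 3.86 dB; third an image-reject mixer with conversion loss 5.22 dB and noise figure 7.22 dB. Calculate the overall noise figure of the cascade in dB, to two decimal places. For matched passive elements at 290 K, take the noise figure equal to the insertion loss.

Convert to linear (a loss of L dB is a gain of −L dB): F_i = 10^(NF_i/10), G_i = 10^(G_i,dB/10)
  Stage 1: F_1 = 10^(3.04/10) = 2.014, G_1 = 10^(−3.04/10) = 0.4966
  Stage 2: F_2 = 10^(3.86/10) = 2.432, G_2 = 10^(11.6/10) = 14.45
  Stage 3: F_3 = 10^(7.22/10) = 5.272, G_3 = 10^(−5.22/10) = 0.3006
Friis cascade:
  F = 2.014 + (2.432 − 1)/0.4966 + (5.272 − 1)/7.178 = 5.493
NF = 10 log₁₀(5.493) = 7.40 dB

7.40 dB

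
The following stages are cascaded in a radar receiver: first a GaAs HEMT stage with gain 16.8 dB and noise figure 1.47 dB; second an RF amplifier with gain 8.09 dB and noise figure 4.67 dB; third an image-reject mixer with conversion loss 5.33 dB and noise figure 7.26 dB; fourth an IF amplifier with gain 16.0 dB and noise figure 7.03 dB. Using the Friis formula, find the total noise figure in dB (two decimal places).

1.77 dB

Convert to linear (a loss of L dB is a gain of −L dB): F_i = 10^(NF_i/10), G_i = 10^(G_i,dB/10)
  Stage 1: F_1 = 10^(1.47/10) = 1.403, G_1 = 10^(16.8/10) = 47.86
  Stage 2: F_2 = 10^(4.67/10) = 2.931, G_2 = 10^(8.09/10) = 6.442
  Stage 3: F_3 = 10^(7.26/10) = 5.321, G_3 = 10^(−5.33/10) = 0.2931
  Stage 4: F_4 = 10^(7.03/10) = 5.047, G_4 = 10^(16.0/10) = 39.81
Friis cascade:
  F = 1.403 + (2.931 − 1)/47.86 + (5.321 − 1)/308.3 + (5.047 − 1)/90.36 = 1.502
NF = 10 log₁₀(1.502) = 1.77 dB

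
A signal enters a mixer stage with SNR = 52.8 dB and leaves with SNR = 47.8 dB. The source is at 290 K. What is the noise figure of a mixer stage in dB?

5.0 dB

NF (dB) = SNR_in(dB) − SNR_out(dB) when the source is at T₀
NF = 52.8 − 47.8 = 5.0 dB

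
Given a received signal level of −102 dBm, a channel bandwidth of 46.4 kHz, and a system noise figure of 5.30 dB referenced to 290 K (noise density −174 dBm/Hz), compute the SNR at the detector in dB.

20.0 dB

Noise floor: N = −174 + 10 log₁₀(B) + NF
10 log₁₀(4.64×10⁴) = 46.67 dB
N = −174 + 46.67 + 5.30 = −122.03 dBm
SNR = P_sig − N = −102 − (−122.03) = 20.03 dB → 20.0 dB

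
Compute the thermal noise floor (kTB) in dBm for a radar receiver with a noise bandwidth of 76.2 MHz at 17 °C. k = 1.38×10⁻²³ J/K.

T = 17 °C + 273.15 = 290.15 K
P_n = kTB = 1.38×10⁻²³ × 290.15 × 7.62×10⁷ = 3.05×10⁻¹³ W
In dBm: 10 log₁₀(3.05×10⁻¹³ / 10⁻³) = −95.2 dBm

−95.2 dBm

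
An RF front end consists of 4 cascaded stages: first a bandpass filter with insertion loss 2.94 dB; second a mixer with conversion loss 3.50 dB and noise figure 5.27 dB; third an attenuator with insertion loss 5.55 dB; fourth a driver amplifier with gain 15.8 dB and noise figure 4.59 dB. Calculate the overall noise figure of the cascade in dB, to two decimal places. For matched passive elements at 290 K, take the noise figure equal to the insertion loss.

16.79 dB

Convert to linear (a loss of L dB is a gain of −L dB): F_i = 10^(NF_i/10), G_i = 10^(G_i,dB/10)
  Stage 1: F_1 = 10^(2.94/10) = 1.968, G_1 = 10^(−2.94/10) = 0.5082
  Stage 2: F_2 = 10^(5.27/10) = 3.365, G_2 = 10^(−3.50/10) = 0.4467
  Stage 3: F_3 = 10^(5.55/10) = 3.589, G_3 = 10^(−5.55/10) = 0.2786
  Stage 4: F_4 = 10^(4.59/10) = 2.877, G_4 = 10^(15.8/10) = 38.02
Friis cascade:
  F = 1.968 + (3.365 − 1)/0.5082 + (3.589 − 1)/0.2270 + (2.877 − 1)/0.06324 = 47.72
NF = 10 log₁₀(47.72) = 16.79 dB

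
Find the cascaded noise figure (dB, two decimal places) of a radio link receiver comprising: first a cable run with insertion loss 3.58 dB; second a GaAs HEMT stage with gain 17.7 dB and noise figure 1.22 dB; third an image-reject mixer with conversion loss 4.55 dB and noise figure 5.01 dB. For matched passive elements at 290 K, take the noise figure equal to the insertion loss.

Convert to linear (a loss of L dB is a gain of −L dB): F_i = 10^(NF_i/10), G_i = 10^(G_i,dB/10)
  Stage 1: F_1 = 10^(3.58/10) = 2.280, G_1 = 10^(−3.58/10) = 0.4385
  Stage 2: F_2 = 10^(1.22/10) = 1.324, G_2 = 10^(17.7/10) = 58.88
  Stage 3: F_3 = 10^(5.01/10) = 3.170, G_3 = 10^(−4.55/10) = 0.3508
Friis cascade:
  F = 2.280 + (1.324 − 1)/0.4385 + (3.170 − 1)/25.82 = 3.104
NF = 10 log₁₀(3.104) = 4.92 dB

4.92 dB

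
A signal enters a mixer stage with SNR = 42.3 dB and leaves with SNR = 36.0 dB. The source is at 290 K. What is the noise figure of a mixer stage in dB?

NF (dB) = SNR_in(dB) − SNR_out(dB) when the source is at T₀
NF = 42.3 − 36.0 = 6.3 dB

6.3 dB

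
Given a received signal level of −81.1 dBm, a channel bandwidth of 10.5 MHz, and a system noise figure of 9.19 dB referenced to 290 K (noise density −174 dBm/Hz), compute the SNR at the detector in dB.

Noise floor: N = −174 + 10 log₁₀(B) + NF
10 log₁₀(1.05×10⁷) = 70.21 dB
N = −174 + 70.21 + 9.19 = −94.60 dBm
SNR = P_sig − N = −81.1 − (−94.60) = 13.50 dB → 13.5 dB

13.5 dB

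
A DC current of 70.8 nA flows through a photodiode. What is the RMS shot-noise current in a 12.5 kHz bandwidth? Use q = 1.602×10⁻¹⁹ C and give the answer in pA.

I_n = √(2qI·B)
2qI·B = 2 × 1.602×10⁻¹⁹ × 7.08×10⁻⁸ × 1.25×10⁴ = 2.84×10⁻²² A²
I_n = √(2.84×10⁻²²) = 1.68×10⁻¹¹ A = 16.8 pA

16.8 pA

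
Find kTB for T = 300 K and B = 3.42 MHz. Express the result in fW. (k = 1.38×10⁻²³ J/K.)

14.2 fW

P_n = kTB = 1.38×10⁻²³ × 300 × 3.42×10⁶ = 1.42×10⁻¹⁴ W = 14.2 fW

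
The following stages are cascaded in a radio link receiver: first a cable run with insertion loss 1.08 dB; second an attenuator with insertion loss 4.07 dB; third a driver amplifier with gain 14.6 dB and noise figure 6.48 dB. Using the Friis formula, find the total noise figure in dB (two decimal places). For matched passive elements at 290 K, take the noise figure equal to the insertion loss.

11.63 dB

Convert to linear (a loss of L dB is a gain of −L dB): F_i = 10^(NF_i/10), G_i = 10^(G_i,dB/10)
  Stage 1: F_1 = 10^(1.08/10) = 1.282, G_1 = 10^(−1.08/10) = 0.7798
  Stage 2: F_2 = 10^(4.07/10) = 2.553, G_2 = 10^(−4.07/10) = 0.3917
  Stage 3: F_3 = 10^(6.48/10) = 4.446, G_3 = 10^(14.6/10) = 28.84
Friis cascade:
  F = 1.282 + (2.553 − 1)/0.7798 + (4.446 − 1)/0.3055 = 14.55
NF = 10 log₁₀(14.55) = 11.63 dB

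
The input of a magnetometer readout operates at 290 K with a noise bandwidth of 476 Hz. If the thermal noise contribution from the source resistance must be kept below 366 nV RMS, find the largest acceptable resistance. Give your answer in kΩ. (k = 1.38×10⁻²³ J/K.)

17.6 kΩ

Johnson–Nyquist: V_n = √(4kTRB) ⇒ R = V_n² / (4kTB)
4kTB = 4 × 1.38×10⁻²³ × 290 × 4.76×10² = 7.62×10⁻¹⁸
R = (3.66×10⁻⁷)² / 7.62×10⁻¹⁸ = 1.76×10⁴ Ω = 17.6 kΩ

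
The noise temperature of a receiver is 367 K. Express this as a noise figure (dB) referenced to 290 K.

3.55 dB

F = 1 + T_e/T₀ = 1 + 367/290 = 2.26552
NF = 10 log₁₀(2.26552) = 3.55 dB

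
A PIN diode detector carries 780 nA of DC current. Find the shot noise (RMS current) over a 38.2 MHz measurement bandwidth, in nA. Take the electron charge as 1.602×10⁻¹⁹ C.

3.09 nA

I_n = √(2qI·B)
2qI·B = 2 × 1.602×10⁻¹⁹ × 7.80×10⁻⁷ × 3.82×10⁷ = 9.55×10⁻¹⁸ A²
I_n = √(9.55×10⁻¹⁸) = 3.09×10⁻⁹ A = 3.09 nA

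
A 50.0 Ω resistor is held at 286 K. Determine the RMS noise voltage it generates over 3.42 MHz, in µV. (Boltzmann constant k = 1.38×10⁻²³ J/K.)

1.64 µV

V_n = √(4kTRB)
4kTRB = 4 × 1.38×10⁻²³ × 286 × 5.00×10¹ × 3.42×10⁶ = 2.70×10⁻¹² V²
V_n = √(2.70×10⁻¹²) = 1.64×10⁻⁶ V = 1.64 µV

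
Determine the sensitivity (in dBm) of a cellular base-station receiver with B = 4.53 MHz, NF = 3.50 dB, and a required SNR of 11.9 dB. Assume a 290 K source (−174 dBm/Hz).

−92.0 dBm

Sensitivity = −174 + 10 log₁₀(B) + NF + SNR_min
= −174 + 66.56 + 3.50 + 11.9
= −92.04 dBm → −92.0 dBm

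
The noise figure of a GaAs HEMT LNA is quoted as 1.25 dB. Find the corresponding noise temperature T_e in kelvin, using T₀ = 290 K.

96.7 K

F = 10^(1.25/10) = 1.33352
T_e = (F − 1)·T₀ = (1.33352 − 1) × 290 = 96.7 K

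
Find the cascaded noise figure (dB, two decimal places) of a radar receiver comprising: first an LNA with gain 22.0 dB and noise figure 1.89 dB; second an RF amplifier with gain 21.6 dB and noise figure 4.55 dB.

Convert to linear (a loss of L dB is a gain of −L dB): F_i = 10^(NF_i/10), G_i = 10^(G_i,dB/10)
  Stage 1: F_1 = 10^(1.89/10) = 1.545, G_1 = 10^(22.0/10) = 158.5
  Stage 2: F_2 = 10^(4.55/10) = 2.851, G_2 = 10^(21.6/10) = 144.5
Friis cascade:
  F = 1.545 + (2.851 − 1)/158.5 = 1.557
NF = 10 log₁₀(1.557) = 1.92 dB

1.92 dB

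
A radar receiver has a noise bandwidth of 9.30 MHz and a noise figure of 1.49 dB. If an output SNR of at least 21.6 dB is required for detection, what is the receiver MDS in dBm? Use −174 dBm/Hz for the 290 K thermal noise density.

−81.2 dBm

Sensitivity = −174 + 10 log₁₀(B) + NF + SNR_min
= −174 + 69.68 + 1.49 + 21.6
= −81.23 dBm → −81.2 dBm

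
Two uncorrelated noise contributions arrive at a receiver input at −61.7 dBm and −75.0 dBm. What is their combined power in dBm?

−61.5 dBm

Convert to linear, add, convert back:
P₁ = 6.76×10⁻¹⁰ W, P₂ = 3.16×10⁻¹¹ W
P_tot = 7.08×10⁻¹⁰ W → 10 log₁₀(P_tot / 10⁻³) = −61.5 dBm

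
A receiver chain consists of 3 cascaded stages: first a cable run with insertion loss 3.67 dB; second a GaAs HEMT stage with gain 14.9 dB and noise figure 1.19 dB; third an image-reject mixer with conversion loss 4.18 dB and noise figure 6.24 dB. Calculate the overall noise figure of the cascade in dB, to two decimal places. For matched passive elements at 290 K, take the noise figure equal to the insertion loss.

5.19 dB

Convert to linear (a loss of L dB is a gain of −L dB): F_i = 10^(NF_i/10), G_i = 10^(G_i,dB/10)
  Stage 1: F_1 = 10^(3.67/10) = 2.328, G_1 = 10^(−3.67/10) = 0.4295
  Stage 2: F_2 = 10^(1.19/10) = 1.315, G_2 = 10^(14.9/10) = 30.90
  Stage 3: F_3 = 10^(6.24/10) = 4.207, G_3 = 10^(−4.18/10) = 0.3819
Friis cascade:
  F = 2.328 + (1.315 − 1)/0.4295 + (4.207 − 1)/13.27 = 3.304
NF = 10 log₁₀(3.304) = 5.19 dB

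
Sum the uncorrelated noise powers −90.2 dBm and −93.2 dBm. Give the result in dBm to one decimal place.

−88.4 dBm

Convert to linear, add, convert back:
P₁ = 9.55×10⁻¹³ W, P₂ = 4.79×10⁻¹³ W
P_tot = 1.43×10⁻¹² W → 10 log₁₀(P_tot / 10⁻³) = −88.4 dBm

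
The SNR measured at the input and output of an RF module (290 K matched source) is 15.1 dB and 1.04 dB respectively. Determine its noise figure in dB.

14.06 dB

NF (dB) = SNR_in(dB) − SNR_out(dB) when the source is at T₀
NF = 15.1 − 1.04 = 14.06 dB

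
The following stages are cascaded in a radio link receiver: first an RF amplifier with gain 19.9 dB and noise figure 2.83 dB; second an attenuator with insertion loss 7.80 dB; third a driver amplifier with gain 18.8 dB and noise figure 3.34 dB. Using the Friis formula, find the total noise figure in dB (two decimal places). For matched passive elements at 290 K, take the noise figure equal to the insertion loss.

Convert to linear (a loss of L dB is a gain of −L dB): F_i = 10^(NF_i/10), G_i = 10^(G_i,dB/10)
  Stage 1: F_1 = 10^(2.83/10) = 1.919, G_1 = 10^(19.9/10) = 97.72
  Stage 2: F_2 = 10^(7.80/10) = 6.026, G_2 = 10^(−7.80/10) = 0.1660
  Stage 3: F_3 = 10^(3.34/10) = 2.158, G_3 = 10^(18.8/10) = 75.86
Friis cascade:
  F = 1.919 + (6.026 − 1)/97.72 + (2.158 − 1)/16.22 = 2.041
NF = 10 log₁₀(2.041) = 3.10 dB

3.10 dB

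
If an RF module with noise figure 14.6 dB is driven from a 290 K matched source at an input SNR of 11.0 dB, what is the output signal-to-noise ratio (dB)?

−3.6 dB

By definition F = SNR_in/SNR_out, so in dB: SNR_out = SNR_in − NF
SNR_out = 11.0 − 14.6 = −3.6 dB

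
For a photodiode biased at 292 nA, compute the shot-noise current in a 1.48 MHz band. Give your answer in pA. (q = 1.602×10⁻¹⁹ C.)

I_n = √(2qI·B)
2qI·B = 2 × 1.602×10⁻¹⁹ × 2.92×10⁻⁷ × 1.48×10⁶ = 1.38×10⁻¹⁹ A²
I_n = √(1.38×10⁻¹⁹) = 3.72×10⁻¹⁰ A = 372 pA

372 pA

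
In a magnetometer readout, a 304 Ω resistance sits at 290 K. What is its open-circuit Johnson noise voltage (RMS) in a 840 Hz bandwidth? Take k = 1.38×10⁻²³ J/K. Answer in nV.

63.9 nV

V_n = √(4kTRB)
4kTRB = 4 × 1.38×10⁻²³ × 290 × 3.04×10² × 8.40×10² = 4.09×10⁻¹⁵ V²
V_n = √(4.09×10⁻¹⁵) = 6.39×10⁻⁸ V = 63.9 nV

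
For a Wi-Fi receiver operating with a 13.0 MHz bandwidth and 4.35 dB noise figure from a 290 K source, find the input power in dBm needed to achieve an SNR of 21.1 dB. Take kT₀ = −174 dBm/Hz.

Sensitivity = −174 + 10 log₁₀(B) + NF + SNR_min
= −174 + 71.14 + 4.35 + 21.1
= −77.41 dBm → −77.4 dBm

−77.4 dBm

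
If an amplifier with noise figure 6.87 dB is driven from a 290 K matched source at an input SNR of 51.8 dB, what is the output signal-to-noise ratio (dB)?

44.93 dB

By definition F = SNR_in/SNR_out, so in dB: SNR_out = SNR_in − NF
SNR_out = 51.8 − 6.87 = 44.93 dB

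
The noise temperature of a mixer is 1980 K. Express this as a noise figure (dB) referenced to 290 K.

F = 1 + T_e/T₀ = 1 + 1980/290 = 7.82759
NF = 10 log₁₀(7.82759) = 8.94 dB

8.94 dB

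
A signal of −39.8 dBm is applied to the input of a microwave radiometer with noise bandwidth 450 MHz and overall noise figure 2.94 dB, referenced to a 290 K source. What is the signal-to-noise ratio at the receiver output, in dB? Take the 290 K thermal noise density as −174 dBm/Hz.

44.7 dB

Noise floor: N = −174 + 10 log₁₀(B) + NF
10 log₁₀(4.50×10⁸) = 86.53 dB
N = −174 + 86.53 + 2.94 = −84.53 dBm
SNR = P_sig − N = −39.8 − (−84.53) = 44.73 dB → 44.7 dB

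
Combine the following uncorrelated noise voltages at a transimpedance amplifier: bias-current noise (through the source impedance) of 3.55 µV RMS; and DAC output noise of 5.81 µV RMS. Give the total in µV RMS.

Uncorrelated sources add in power (mean-square): V_tot = √(ΣV_i²)
V_tot = √[(3.55×10⁻⁶)² + (5.81×10⁻⁶)²] = 6.81×10⁻⁶ V = 6.81 µV

6.81 µV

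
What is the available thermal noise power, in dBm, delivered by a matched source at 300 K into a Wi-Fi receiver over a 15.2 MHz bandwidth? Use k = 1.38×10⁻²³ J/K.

P_n = kTB = 1.38×10⁻²³ × 300 × 1.52×10⁷ = 6.29×10⁻¹⁴ W
In dBm: 10 log₁₀(6.29×10⁻¹⁴ / 10⁻³) = −102.0 dBm

−102.0 dBm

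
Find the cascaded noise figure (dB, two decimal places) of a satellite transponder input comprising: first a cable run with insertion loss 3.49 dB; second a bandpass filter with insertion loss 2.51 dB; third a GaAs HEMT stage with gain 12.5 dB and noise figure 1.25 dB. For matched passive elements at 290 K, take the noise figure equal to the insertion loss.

7.25 dB

Convert to linear (a loss of L dB is a gain of −L dB): F_i = 10^(NF_i/10), G_i = 10^(G_i,dB/10)
  Stage 1: F_1 = 10^(3.49/10) = 2.234, G_1 = 10^(−3.49/10) = 0.4477
  Stage 2: F_2 = 10^(2.51/10) = 1.782, G_2 = 10^(−2.51/10) = 0.5610
  Stage 3: F_3 = 10^(1.25/10) = 1.334, G_3 = 10^(12.5/10) = 17.78
Friis cascade:
  F = 2.234 + (1.782 − 1)/0.4477 + (1.334 − 1)/0.2512 = 5.309
NF = 10 log₁₀(5.309) = 7.25 dB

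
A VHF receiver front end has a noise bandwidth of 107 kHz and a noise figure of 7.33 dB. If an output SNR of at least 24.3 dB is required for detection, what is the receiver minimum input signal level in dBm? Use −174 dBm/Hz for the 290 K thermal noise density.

Sensitivity = −174 + 10 log₁₀(B) + NF + SNR_min
= −174 + 50.29 + 7.33 + 24.3
= −92.08 dBm → −92.1 dBm

−92.1 dBm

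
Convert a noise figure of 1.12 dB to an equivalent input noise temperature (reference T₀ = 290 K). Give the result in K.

F = 10^(1.12/10) = 1.2942
T_e = (F − 1)·T₀ = (1.2942 − 1) × 290 = 85.3 K

85.3 K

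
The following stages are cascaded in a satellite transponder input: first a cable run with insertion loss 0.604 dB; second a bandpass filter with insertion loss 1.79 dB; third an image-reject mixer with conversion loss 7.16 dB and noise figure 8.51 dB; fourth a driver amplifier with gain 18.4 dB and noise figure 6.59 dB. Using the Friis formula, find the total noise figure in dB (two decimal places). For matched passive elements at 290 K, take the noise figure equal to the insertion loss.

Convert to linear (a loss of L dB is a gain of −L dB): F_i = 10^(NF_i/10), G_i = 10^(G_i,dB/10)
  Stage 1: F_1 = 10^(0.604/10) = 1.149, G_1 = 10^(−0.604/10) = 0.8702
  Stage 2: F_2 = 10^(1.79/10) = 1.510, G_2 = 10^(−1.79/10) = 0.6622
  Stage 3: F_3 = 10^(8.51/10) = 7.096, G_3 = 10^(−7.16/10) = 0.1923
  Stage 4: F_4 = 10^(6.59/10) = 4.560, G_4 = 10^(18.4/10) = 69.18
Friis cascade:
  F = 1.149 + (1.510 − 1)/0.8702 + (7.096 − 1)/0.5762 + (4.560 − 1)/0.1108 = 44.44
NF = 10 log₁₀(44.44) = 16.48 dB

16.48 dB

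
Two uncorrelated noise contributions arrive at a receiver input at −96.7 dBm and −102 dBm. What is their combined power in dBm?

−95.6 dBm

Convert to linear, add, convert back:
P₁ = 2.14×10⁻¹³ W, P₂ = 6.31×10⁻¹⁴ W
P_tot = 2.77×10⁻¹³ W → 10 log₁₀(P_tot / 10⁻³) = −95.6 dBm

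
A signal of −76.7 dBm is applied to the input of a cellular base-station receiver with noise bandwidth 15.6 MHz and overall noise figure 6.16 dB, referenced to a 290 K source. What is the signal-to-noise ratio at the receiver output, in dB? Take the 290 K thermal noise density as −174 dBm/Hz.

Noise floor: N = −174 + 10 log₁₀(B) + NF
10 log₁₀(1.56×10⁷) = 71.93 dB
N = −174 + 71.93 + 6.16 = −95.91 dBm
SNR = P_sig − N = −76.7 − (−95.91) = 19.21 dB → 19.2 dB

19.2 dB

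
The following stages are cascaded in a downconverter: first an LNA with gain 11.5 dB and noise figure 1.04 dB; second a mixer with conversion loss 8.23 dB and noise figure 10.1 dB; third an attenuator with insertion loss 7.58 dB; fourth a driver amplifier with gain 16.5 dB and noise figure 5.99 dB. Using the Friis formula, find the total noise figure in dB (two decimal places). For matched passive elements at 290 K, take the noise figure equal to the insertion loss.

Convert to linear (a loss of L dB is a gain of −L dB): F_i = 10^(NF_i/10), G_i = 10^(G_i,dB/10)
  Stage 1: F_1 = 10^(1.04/10) = 1.271, G_1 = 10^(11.5/10) = 14.13
  Stage 2: F_2 = 10^(10.1/10) = 10.23, G_2 = 10^(−8.23/10) = 0.1503
  Stage 3: F_3 = 10^(7.58/10) = 5.728, G_3 = 10^(−7.58/10) = 0.1746
  Stage 4: F_4 = 10^(5.99/10) = 3.972, G_4 = 10^(16.5/10) = 44.67
Friis cascade:
  F = 1.271 + (10.23 − 1)/14.13 + (5.728 − 1)/2.123 + (3.972 − 1)/0.3707 = 12.17
NF = 10 log₁₀(12.17) = 10.85 dB

10.85 dB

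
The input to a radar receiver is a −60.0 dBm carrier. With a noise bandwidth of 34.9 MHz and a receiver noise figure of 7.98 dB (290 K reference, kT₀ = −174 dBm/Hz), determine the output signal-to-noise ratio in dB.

Noise floor: N = −174 + 10 log₁₀(B) + NF
10 log₁₀(3.49×10⁷) = 75.43 dB
N = −174 + 75.43 + 7.98 = −90.59 dBm
SNR = P_sig − N = −60.0 − (−90.59) = 30.59 dB → 30.6 dB

30.6 dB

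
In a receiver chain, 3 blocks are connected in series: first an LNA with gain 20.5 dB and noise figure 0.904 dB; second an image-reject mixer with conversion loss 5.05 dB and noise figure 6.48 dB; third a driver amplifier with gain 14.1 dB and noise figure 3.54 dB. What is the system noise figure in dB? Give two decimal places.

Convert to linear (a loss of L dB is a gain of −L dB): F_i = 10^(NF_i/10), G_i = 10^(G_i,dB/10)
  Stage 1: F_1 = 10^(0.904/10) = 1.231, G_1 = 10^(20.5/10) = 112.2
  Stage 2: F_2 = 10^(6.48/10) = 4.446, G_2 = 10^(−5.05/10) = 0.3126
  Stage 3: F_3 = 10^(3.54/10) = 2.259, G_3 = 10^(14.1/10) = 25.70
Friis cascade:
  F = 1.231 + (4.446 − 1)/112.2 + (2.259 − 1)/35.08 = 1.298
NF = 10 log₁₀(1.298) = 1.13 dB

1.13 dB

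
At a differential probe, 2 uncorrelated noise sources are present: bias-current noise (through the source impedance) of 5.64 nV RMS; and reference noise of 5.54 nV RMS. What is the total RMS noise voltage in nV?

7.91 nV

Uncorrelated sources add in power (mean-square): V_tot = √(ΣV_i²)
V_tot = √[(5.64×10⁻⁹)² + (5.54×10⁻⁹)²] = 7.91×10⁻⁹ V = 7.91 nV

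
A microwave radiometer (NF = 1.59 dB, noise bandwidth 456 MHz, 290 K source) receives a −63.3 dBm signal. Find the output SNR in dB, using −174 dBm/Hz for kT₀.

Noise floor: N = −174 + 10 log₁₀(B) + NF
10 log₁₀(4.56×10⁸) = 86.59 dB
N = −174 + 86.59 + 1.59 = −85.82 dBm
SNR = P_sig − N = −63.3 − (−85.82) = 22.52 dB → 22.5 dB

22.5 dB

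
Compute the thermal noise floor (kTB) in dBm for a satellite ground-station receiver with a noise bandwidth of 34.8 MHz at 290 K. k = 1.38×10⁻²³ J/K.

−98.6 dBm

P_n = kTB = 1.38×10⁻²³ × 290 × 3.48×10⁷ = 1.39×10⁻¹³ W
In dBm: 10 log₁₀(1.39×10⁻¹³ / 10⁻³) = −98.6 dBm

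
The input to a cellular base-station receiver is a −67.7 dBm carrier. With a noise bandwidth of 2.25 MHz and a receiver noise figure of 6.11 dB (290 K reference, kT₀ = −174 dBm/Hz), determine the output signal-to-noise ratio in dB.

36.7 dB

Noise floor: N = −174 + 10 log₁₀(B) + NF
10 log₁₀(2.25×10⁶) = 63.52 dB
N = −174 + 63.52 + 6.11 = −104.37 dBm
SNR = P_sig − N = −67.7 − (−104.37) = 36.67 dB → 36.7 dB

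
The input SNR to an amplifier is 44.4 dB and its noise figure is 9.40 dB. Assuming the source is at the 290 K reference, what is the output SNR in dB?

35.00 dB

By definition F = SNR_in/SNR_out, so in dB: SNR_out = SNR_in − NF
SNR_out = 44.4 − 9.40 = 35.00 dB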